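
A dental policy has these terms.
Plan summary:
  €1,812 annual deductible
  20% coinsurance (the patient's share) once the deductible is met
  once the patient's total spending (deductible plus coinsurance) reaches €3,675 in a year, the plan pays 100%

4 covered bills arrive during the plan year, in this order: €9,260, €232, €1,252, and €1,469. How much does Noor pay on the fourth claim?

Claim 1 (€9,260): €1,812 finishes the deductible; €7,448 goes to coinsurance; 20% of €7,448 = €1,489.60. Patient owes €3,301.60 (running OOP €3,301.60).
Claim 2 (€232): 20% coinsurance on €232 = €46.40. Cost to patient: €46.40. OOP to date €3,348.
Claim 3 (€1,252): deductible met; 20% of €1,252 = €250.40. Patient owes €250.40 (running OOP €3,598.40).
Claim 4 (€1,469): deductible already satisfied, so patient's share is 20% × €1,469 = €293.80. OOP would hit €3,892.20 > €3,675, so the cap limits the patient to €3,675 − €3,598.40 = €76.60.

€76.60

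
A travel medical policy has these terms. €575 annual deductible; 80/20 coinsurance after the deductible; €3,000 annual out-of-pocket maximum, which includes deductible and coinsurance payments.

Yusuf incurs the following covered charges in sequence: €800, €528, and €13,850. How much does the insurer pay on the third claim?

€11,575.60

Bill 1, €800: €575 to deductible, leaving €225; coinsurance €225 × 20% = €45. Cost to traveler: €620. OOP to date €620. Insurer: €800 − €620 = €180.
Bill 2, €528: deductible met; 20% of €528 = €105.60. Traveler owes €105.60 (running OOP €725.60). Plan pays €528 − €105.60 = €422.40.
Bill 3, €13,850: 20% coinsurance on €13,850 = €2,770. Adding that to €725.60 gives €3,495.60, past the €3,000 cap; traveler pays only €3,000 − €725.60 = €2,274.40. Insurer: €13,850 − €2,274.40 = €11,575.60.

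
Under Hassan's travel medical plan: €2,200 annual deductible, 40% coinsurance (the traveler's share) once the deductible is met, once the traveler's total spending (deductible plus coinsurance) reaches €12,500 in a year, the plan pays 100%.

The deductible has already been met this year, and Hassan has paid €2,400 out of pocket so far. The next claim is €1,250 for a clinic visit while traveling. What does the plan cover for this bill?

The deductible is already satisfied, so the full bill goes to coinsurance.
Traveler's 40% share of €1,250 is €500.
Total out-of-pocket so far would be €2,400 + €500 = €2,900, below the €12,500 cap — no reduction.
The insurer covers the remainder: €1,250 − €500 = €750.

€750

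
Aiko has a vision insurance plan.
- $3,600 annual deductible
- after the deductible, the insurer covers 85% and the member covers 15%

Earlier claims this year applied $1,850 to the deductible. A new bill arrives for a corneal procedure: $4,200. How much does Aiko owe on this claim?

$2,117.50

$1,850 of the $3,600 deductible is already met, leaving $1,750.
After the $1,750 deductible portion, $4,200 − $1,750 = $2,450 is subject to coinsurance.
15% of $2,450 = $367.50 falls to the member.
So the member owes $1,750 + $367.50 = $2,117.50.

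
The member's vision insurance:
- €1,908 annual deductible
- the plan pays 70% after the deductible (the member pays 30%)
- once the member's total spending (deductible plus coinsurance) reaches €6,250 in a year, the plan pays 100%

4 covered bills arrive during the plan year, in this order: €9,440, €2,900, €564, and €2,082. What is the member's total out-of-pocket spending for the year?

Claim 1 — €9,440: €1,908 finishes the deductible; €7,532 goes to coinsurance; member's 30% is €2,259.60. Member owes €4,167.60 (running OOP €4,167.60).
Claim 2 — €2,900: deductible met; 30% of €2,900 = €870. Cost to member: €870. OOP to date €5,037.60.
Claim 3 — €564: deductible met; 30% of €564 = €169.20. Member pays €169.20; OOP now €5,206.80.
Claim 4 — €2,082: deductible met; 30% of €2,082 = €624.60. Member owes €624.60 (running OOP €5,831.40).
Summing the member's payments: €4,167.60 + €870 + €169.20 + €624.60 = €5,831.40.

€5,831.40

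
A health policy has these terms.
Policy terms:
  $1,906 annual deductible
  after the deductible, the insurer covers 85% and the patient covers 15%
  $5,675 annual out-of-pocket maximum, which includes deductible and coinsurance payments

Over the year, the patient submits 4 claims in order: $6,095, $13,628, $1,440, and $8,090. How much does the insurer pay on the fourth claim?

$7,209.55

Claim 1 ($6,095): deductible takes $1,906, $4,189 remains; patient's 15% is $628.35. Patient owes $2,534.35 (running OOP $2,534.35). Insurer: $6,095 − $2,534.35 = $3,560.65.
Claim 2 ($13,628): 15% coinsurance on $13,628 = $2,044.20. Patient owes $2,044.20 (running OOP $4,578.55). Plan pays $13,628 − $2,044.20 = $11,583.80.
Claim 3 ($1,440): deductible met; 15% of $1,440 = $216. Cost to patient: $216. OOP to date $4,794.55. Insurer: $1,440 − $216 = $1,224.
Claim 4 ($8,090): 15% coinsurance on $8,090 = $1,213.50. OOP would hit $6,008.05 > $5,675, so the cap limits the patient to $5,675 − $4,794.55 = $880.45. Insurer: $8,090 − $880.45 = $7,209.55.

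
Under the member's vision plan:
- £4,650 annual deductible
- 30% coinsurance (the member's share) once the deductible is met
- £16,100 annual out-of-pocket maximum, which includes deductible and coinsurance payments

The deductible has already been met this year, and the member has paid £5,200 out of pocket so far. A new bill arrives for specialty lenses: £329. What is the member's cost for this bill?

The deductible is already satisfied, so the full bill goes to coinsurance.
30% of £329 = £98.70 falls to the member.
Cumulative spending £5,200 + £98.70 = £5,298.70 stays under the £16,100 maximum.

£98.70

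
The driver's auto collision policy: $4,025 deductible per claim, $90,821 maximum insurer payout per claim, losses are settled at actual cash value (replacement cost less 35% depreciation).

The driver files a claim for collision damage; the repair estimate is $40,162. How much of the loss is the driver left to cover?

At 35% depreciation, ACV = $40,162 − $14,056.70 = $26,105.30.
Subtract the deductible: $26,105.30 − $4,025 = $22,080.30.
$22,080.30 ≤ $90,821, so the limit doesn't bind; insurer pays $22,080.30.
Driver's share is the uncovered remainder: $40,162 − $22,080.30 = $18,081.70.

$18,081.70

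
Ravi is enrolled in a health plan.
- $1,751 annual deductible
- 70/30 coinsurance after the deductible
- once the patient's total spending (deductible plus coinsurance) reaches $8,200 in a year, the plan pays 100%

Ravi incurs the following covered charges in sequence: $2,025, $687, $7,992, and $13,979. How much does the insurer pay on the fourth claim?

$10,215.90

Claim 1 ($2,025): $1,751 to deductible, leaving $274; 30% of $274 = $82.20. Cost to patient: $1,833.20. OOP to date $1,833.20. Plan pays $2,025 − $1,833.20 = $191.80.
Claim 2 ($687): 30% coinsurance on $687 = $206.10. Patient owes $206.10 (running OOP $2,039.30). Insurer: $687 − $206.10 = $480.90.
Claim 3 ($7,992): 30% coinsurance on $7,992 = $2,397.60. Patient pays $2,397.60; OOP now $4,436.90. Insurer: $7,992 − $2,397.60 = $5,594.40.
Claim 4 ($13,979): deductible met; 30% of $13,979 = $4,193.70. OOP would hit $8,630.60 > $8,200, so the cap limits the patient to $8,200 − $4,436.90 = $3,763.10. Insurer: $13,979 − $3,763.10 = $10,215.90.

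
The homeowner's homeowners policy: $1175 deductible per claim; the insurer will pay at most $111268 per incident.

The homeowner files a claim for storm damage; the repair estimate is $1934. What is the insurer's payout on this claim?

Subtract the deductible: $1934 − $1175 = $759.
$759 ≤ $111268, so the limit doesn't bind; insurer pays $759.

$759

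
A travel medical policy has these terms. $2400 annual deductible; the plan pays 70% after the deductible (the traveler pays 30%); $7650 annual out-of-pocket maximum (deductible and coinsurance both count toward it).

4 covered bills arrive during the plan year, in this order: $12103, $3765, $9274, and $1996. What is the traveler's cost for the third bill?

Claim 1 ($12103): deductible takes $2400, $9703 remains; traveler's 30% is $2910.90. Cost to traveler: $5310.90. OOP to date $5310.90.
Claim 2 ($3765): deductible met; 30% of $3765 = $1129.50. Traveler pays $1129.50; OOP now $6440.40.
Claim 3 ($9274): deductible met; 30% of $9274 = $2782.20. That would push OOP to $9222.60, over the $7650 cap, so traveler pays $7650 − $6440.40 = $1209.60.

$1209.60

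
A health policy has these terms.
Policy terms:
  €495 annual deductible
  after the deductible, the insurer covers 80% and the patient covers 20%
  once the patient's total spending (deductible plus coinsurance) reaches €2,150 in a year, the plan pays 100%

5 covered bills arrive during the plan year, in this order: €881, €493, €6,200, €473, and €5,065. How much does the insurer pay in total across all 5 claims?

€10,962

#1 (€881): deductible takes €495, €386 remains; patient's 20% is €77.20. Patient owes €572.20 (running OOP €572.20). Insurer: €881 − €572.20 = €308.80.
#2 (€493): 20% coinsurance on €493 = €98.60. Patient owes €98.60 (running OOP €670.80). Insurer: €493 − €98.60 = €394.40.
#3 (€6,200): deductible already satisfied, so patient's share is 20% × €6,200 = €1,240. Cost to patient: €1,240. OOP to date €1,910.80. Insurer: €6,200 − €1,240 = €4,960.
#4 (€473): deductible met; 20% of €473 = €94.60. Cost to patient: €94.60. OOP to date €2,005.40. Insurer: €473 − €94.60 = €378.40.
#5 (€5,065): 20% coinsurance on €5,065 = €1,013. That would push OOP to €3,018.40, over the €2,150 cap, so patient pays €2,150 − €2,005.40 = €144.60. Insurer: €5,065 − €144.60 = €4,920.40.
Insurer total: €308.80 + €394.40 + €4,960 + €378.40 + €4,920.40 = €10,962.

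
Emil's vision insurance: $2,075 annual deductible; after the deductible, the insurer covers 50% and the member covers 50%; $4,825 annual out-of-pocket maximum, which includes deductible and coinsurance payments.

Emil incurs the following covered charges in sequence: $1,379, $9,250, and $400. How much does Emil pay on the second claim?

#1 ($1,379): fully absorbed by the deductible. Member owes $1,379 (running OOP $1,379).
#2 ($9,250): $696 to deductible, leaving $8,554; coinsurance $8,554 × 50% = $4,277. Deductible plus coinsurance: $696 + $4,277 = $4,973. That would push OOP to $6,352, over the $4,825 cap, so member pays $4,825 − $1,379 = $3,446.

$3,446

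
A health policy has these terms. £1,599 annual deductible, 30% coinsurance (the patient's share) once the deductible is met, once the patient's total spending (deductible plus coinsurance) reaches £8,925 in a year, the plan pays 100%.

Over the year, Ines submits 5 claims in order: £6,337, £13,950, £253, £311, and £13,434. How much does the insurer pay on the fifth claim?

Bill 1, £6,337: £1,599 to deductible, leaving £4,738; 30% of £4,738 = £1,421.40. Patient pays £3,020.40; OOP now £3,020.40. Insurer: £6,337 − £3,020.40 = £3,316.60.
Bill 2, £13,950: 30% coinsurance on £13,950 = £4,185. Patient owes £4,185 (running OOP £7,205.40). Insurer: £13,950 − £4,185 = £9,765.
Bill 3, £253: deductible already satisfied, so patient's share is 30% × £253 = £75.90. Patient pays £75.90; OOP now £7,281.30. Insurer: £253 − £75.90 = £177.10.
Bill 4, £311: 30% coinsurance on £311 = £93.30. Cost to patient: £93.30. OOP to date £7,374.60. Insurer: £311 − £93.30 = £217.70.
Bill 5, £13,434: deductible already satisfied, so patient's share is 30% × £13,434 = £4,030.20. That would push OOP to £11,404.80, over the £8,925 cap, so patient pays £8,925 − £7,374.60 = £1,550.40. Insurer: £13,434 − £1,550.40 = £11,883.60.

£11,883.60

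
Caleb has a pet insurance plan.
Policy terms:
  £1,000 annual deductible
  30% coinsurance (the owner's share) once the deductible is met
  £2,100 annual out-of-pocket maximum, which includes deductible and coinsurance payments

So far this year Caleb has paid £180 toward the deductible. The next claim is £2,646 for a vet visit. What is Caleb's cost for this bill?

Remaining deductible: £1,000 − £180 = £820.
The remaining £1,826 (= £2,646 − £820) moves to coinsurance.
Coinsurance: £1,826 × 30% = £547.80.
So the owner owes £820 + £547.80 = £1,367.80 before any cap.
Cumulative spending £180 + £1,367.80 = £1,547.80 stays under the £2,100 maximum.

£1,367.80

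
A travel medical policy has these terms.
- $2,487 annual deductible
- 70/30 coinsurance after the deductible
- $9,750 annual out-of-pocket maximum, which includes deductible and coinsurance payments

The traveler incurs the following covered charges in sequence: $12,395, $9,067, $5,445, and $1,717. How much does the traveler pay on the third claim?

Bill 1, $12,395: $2,487 to deductible, leaving $9,908; traveler's 30% is $2,972.40. Traveler pays $5,459.40; OOP now $5,459.40.
Bill 2, $9,067: 30% coinsurance on $9,067 = $2,720.10. Cost to traveler: $2,720.10. OOP to date $8,179.50.
Bill 3, $5,445: 30% coinsurance on $5,445 = $1,633.50. That would push OOP to $9,813, over the $9,750 cap, so traveler pays $9,750 − $8,179.50 = $1,570.50.

$1,570.50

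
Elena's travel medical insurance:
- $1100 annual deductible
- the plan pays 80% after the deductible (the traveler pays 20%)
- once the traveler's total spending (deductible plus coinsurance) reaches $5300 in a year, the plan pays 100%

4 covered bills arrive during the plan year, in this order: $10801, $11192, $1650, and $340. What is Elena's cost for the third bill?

Claim 1 — $10801: $1100 to deductible, leaving $9701; coinsurance $9701 × 20% = $1940.20. Traveler owes $3040.20 (running OOP $3040.20).
Claim 2 — $11192: deductible met; 20% of $11192 = $2238.40. Traveler pays $2238.40; OOP now $5278.60.
Claim 3 — $1650: 20% coinsurance on $1650 = $330. OOP would hit $5608.60 > $5300, so the cap limits the traveler to $5300 − $5278.60 = $21.40.

$21.40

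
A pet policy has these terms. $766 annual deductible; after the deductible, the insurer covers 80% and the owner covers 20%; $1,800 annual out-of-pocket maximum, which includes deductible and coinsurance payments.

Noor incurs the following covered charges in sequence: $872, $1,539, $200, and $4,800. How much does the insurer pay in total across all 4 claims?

Claim 1 ($872): $766 finishes the deductible; $106 goes to coinsurance; 20% of $106 = $21.20. Owner pays $787.20; OOP now $787.20. Insurer: $872 − $787.20 = $84.80.
Claim 2 ($1,539): deductible met; 20% of $1,539 = $307.80. Owner owes $307.80 (running OOP $1,095). Insurer: $1,539 − $307.80 = $1,231.20.
Claim 3 ($200): deductible met; 20% of $200 = $40. Owner owes $40 (running OOP $1,135). Insurer: $200 − $40 = $160.
Claim 4 ($4,800): deductible met; 20% of $4,800 = $960. OOP would hit $2,095 > $1,800, so the cap limits the owner to $1,800 − $1,135 = $665. Insurer: $4,800 − $665 = $4,135.
Insurer total = bills − owner's total = $7,411 − $1,800 = $5,611.

$5,611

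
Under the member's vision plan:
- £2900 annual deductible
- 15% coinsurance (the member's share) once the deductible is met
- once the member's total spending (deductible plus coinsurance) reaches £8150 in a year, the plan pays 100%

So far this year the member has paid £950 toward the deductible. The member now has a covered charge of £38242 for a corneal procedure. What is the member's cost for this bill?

Remaining deductible: £2900 − £950 = £1950.
That leaves £38242 − £1950 = £36292 for coinsurance.
15% of £36292 = £5443.80 falls to the member.
Member responsibility before any cap: £1950 + £5443.80 = £7393.80.
Year-to-date out-of-pocket would reach £950 + £7393.80 = £8343.80, above the £8150 maximum, so the member pays only £8150 − £950 = £7200.

£7200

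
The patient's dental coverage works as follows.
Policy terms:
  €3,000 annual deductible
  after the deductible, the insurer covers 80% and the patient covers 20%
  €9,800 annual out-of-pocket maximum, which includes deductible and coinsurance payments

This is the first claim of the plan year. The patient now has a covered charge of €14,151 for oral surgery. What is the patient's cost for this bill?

€5,230.20

Deductible not yet touched, so the first €3,000 of the bill goes to the deductible.
The remaining €11,151 (= €14,151 − €3,000) moves to coinsurance.
Patient's 20% share of €11,151 is €2,230.20.
So the patient owes €3,000 + €2,230.20 = €5,230.20 before any cap.
Cumulative spending €0 + €5,230.20 = €5,230.20 stays under the €9,800 maximum.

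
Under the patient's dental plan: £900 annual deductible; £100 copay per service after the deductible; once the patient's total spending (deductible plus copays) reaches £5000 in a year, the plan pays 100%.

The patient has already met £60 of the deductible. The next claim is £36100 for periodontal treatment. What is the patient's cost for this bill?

Deductible still to meet: £900 − £60 = £840.
After the £840 deductible portion, £36100 − £840 = £35260 is subject to the copay.
Copay on this service: £100.
So the patient owes £840 + £100 = £940 before any cap.
Year-to-date out-of-pocket becomes £60 + £940 = £1000, still under the £5000 maximum, so no cap applies.

£940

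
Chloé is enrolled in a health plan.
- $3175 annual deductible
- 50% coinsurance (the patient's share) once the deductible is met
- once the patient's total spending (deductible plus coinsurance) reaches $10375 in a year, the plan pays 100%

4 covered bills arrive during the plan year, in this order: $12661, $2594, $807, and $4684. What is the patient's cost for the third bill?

Claim 1 ($12661): deductible takes $3175, $9486 remains; patient's 50% is $4743. Patient pays $7918; OOP now $7918.
Claim 2 ($2594): deductible already satisfied, so patient's share is 50% × $2594 = $1297. Patient owes $1297 (running OOP $9215).
Claim 3 ($807): deductible already satisfied, so patient's share is 50% × $807 = $403.50. Patient owes $403.50 (running OOP $9618.50).

$403.50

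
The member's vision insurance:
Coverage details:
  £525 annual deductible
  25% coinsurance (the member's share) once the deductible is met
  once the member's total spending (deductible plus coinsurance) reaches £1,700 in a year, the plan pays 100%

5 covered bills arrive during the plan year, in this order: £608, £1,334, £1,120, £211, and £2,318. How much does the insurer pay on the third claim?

£840

#1 (£608): £525 finishes the deductible; £83 goes to coinsurance; coinsurance £83 × 25% = £20.75. Cost to member: £545.75. OOP to date £545.75. Insurer: £608 − £545.75 = £62.25.
#2 (£1,334): 25% coinsurance on £1,334 = £333.50. Member pays £333.50; OOP now £879.25. Plan pays £1,334 − £333.50 = £1,000.50.
#3 (£1,120): deductible met; 25% of £1,120 = £280. Member pays £280; OOP now £1,159.25. Plan pays £1,120 − £280 = £840.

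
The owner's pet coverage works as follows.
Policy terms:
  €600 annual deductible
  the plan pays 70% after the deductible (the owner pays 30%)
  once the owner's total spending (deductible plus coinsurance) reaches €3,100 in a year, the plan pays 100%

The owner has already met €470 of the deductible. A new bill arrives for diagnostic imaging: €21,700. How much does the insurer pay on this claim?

€19,070

Remaining deductible: €600 − €470 = €130.
After the €130 deductible portion, €21,700 − €130 = €21,570 is subject to coinsurance.
Coinsurance: €21,570 × 30% = €6,471.
That puts the owner's cost at €130 + €6,471 = €6,601 before any cap.
Year-to-date out-of-pocket would reach €470 + €6,601 = €7,071, above the €3,100 maximum, so the owner pays only €3,100 − €470 = €2,630.
Insurer pays the balance: €21,700 − €2,630 = €19,070.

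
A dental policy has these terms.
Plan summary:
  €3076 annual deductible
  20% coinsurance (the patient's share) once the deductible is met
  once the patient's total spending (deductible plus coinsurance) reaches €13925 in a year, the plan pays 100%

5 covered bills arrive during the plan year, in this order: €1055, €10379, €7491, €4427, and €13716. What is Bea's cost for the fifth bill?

#1 (€1055): all of it applies to the deductible. Cost to patient: €1055. OOP to date €1055.
#2 (€10379): €2021 to deductible, leaving €8358; patient's 20% is €1671.60. Patient owes €3692.60 (running OOP €4747.60).
#3 (€7491): deductible already satisfied, so patient's share is 20% × €7491 = €1498.20. Patient pays €1498.20; OOP now €6245.80.
#4 (€4427): 20% coinsurance on €4427 = €885.40. Patient owes €885.40 (running OOP €7131.20).
#5 (€13716): deductible already satisfied, so patient's share is 20% × €13716 = €2743.20. Cost to patient: €2743.20. OOP to date €9874.40.

€2743.20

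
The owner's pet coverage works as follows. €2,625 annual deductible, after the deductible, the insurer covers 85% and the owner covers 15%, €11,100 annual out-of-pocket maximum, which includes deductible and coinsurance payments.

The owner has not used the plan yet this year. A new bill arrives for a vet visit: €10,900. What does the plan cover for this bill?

Deductible not yet touched, so the first €2,625 of the bill goes to the deductible.
After the €2,625 deductible portion, €10,900 − €2,625 = €8,275 is subject to coinsurance.
Coinsurance: €8,275 × 15% = €1,241.25.
That puts the owner's cost at €2,625 + €1,241.25 = €3,866.25 before any cap.
Total out-of-pocket so far would be €0 + €3,866.25 = €3,866.25, below the €11,100 cap — no reduction.
Insurer pays the balance: €10,900 − €3,866.25 = €7,033.75.

€7,033.75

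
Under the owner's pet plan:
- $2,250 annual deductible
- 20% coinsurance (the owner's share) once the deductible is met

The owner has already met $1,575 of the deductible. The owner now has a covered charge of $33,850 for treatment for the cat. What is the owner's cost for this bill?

Remaining deductible: $2,250 − $1,575 = $675.
That leaves $33,850 − $675 = $33,175 for coinsurance.
Coinsurance: $33,175 × 20% = $6,635.
That puts the owner's cost at $675 + $6,635 = $7,310.

$7,310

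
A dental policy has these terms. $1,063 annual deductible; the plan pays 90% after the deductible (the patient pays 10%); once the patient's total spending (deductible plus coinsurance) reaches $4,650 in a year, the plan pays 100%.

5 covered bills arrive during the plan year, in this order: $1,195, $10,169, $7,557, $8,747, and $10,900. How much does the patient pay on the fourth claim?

Bill 1, $1,195: deductible takes $1,063, $132 remains; coinsurance $132 × 10% = $13.20. Cost to patient: $1,076.20. OOP to date $1,076.20.
Bill 2, $10,169: 10% coinsurance on $10,169 = $1,016.90. Patient owes $1,016.90 (running OOP $2,093.10).
Bill 3, $7,557: 10% coinsurance on $7,557 = $755.70. Patient owes $755.70 (running OOP $2,848.80).
Bill 4, $8,747: 10% coinsurance on $8,747 = $874.70. Cost to patient: $874.70. OOP to date $3,723.50.

$874.70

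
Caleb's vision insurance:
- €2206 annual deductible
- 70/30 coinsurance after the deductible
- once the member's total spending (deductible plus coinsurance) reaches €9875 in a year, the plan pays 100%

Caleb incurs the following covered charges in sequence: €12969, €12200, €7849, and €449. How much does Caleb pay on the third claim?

Claim 1 — €12969: deductible takes €2206, €10763 remains; coinsurance €10763 × 30% = €3228.90. Cost to member: €5434.90. OOP to date €5434.90.
Claim 2 — €12200: 30% coinsurance on €12200 = €3660. Member pays €3660; OOP now €9094.90.
Claim 3 — €7849: deductible already satisfied, so member's share is 30% × €7849 = €2354.70. OOP would hit €11449.60 > €9875, so the cap limits the member to €9875 − €9094.90 = €780.10.

€780.10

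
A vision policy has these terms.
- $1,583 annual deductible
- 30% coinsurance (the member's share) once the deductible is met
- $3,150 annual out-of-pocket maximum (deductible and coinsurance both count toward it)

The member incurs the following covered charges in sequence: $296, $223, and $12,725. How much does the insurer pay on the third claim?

$10,094

Claim 1 ($296): all of it applies to the deductible. Member pays $296; OOP now $296. Insurer: $296 − $296 = $0.
Claim 2 ($223): all of it applies to the deductible. Cost to member: $223. OOP to date $519. Insurer: $223 − $223 = $0.
Claim 3 ($12,725): $1,064 finishes the deductible; $11,661 goes to coinsurance; 30% of $11,661 = $3,498.30. Deductible plus coinsurance: $1,064 + $3,498.30 = $4,562.30. That would push OOP to $5,081.30, over the $3,150 cap, so member pays $3,150 − $519 = $2,631. Plan pays $12,725 − $2,631 = $10,094.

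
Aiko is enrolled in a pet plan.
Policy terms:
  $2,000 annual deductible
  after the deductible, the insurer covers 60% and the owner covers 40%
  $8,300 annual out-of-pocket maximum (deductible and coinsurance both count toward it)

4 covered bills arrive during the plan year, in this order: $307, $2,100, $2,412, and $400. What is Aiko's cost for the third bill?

$964.80

Claim 1 ($307): entire amount goes to the deductible. Owner owes $307 (running OOP $307).
Claim 2 ($2,100): deductible takes $1,693, $407 remains; 40% of $407 = $162.80. Owner pays $1,855.80; OOP now $2,162.80.
Claim 3 ($2,412): deductible met; 40% of $2,412 = $964.80. Cost to owner: $964.80. OOP to date $3,127.60.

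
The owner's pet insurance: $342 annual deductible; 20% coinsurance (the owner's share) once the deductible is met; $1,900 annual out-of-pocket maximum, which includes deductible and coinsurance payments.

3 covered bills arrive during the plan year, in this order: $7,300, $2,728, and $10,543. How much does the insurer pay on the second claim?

$2,561.60

Claim 1 ($7,300): $342 to deductible, leaving $6,958; coinsurance $6,958 × 20% = $1,391.60. Cost to owner: $1,733.60. OOP to date $1,733.60. Insurer: $7,300 − $1,733.60 = $5,566.40.
Claim 2 ($2,728): deductible met; 20% of $2,728 = $545.60. That would push OOP to $2,279.20, over the $1,900 cap, so owner pays $1,900 − $1,733.60 = $166.40. Plan pays $2,728 − $166.40 = $2,561.60.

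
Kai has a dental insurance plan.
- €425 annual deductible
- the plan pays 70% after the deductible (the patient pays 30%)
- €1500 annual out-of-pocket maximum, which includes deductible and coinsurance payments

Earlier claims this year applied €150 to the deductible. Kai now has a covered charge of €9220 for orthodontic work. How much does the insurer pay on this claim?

Deductible still to meet: €425 − €150 = €275.
That leaves €9220 − €275 = €8945 for coinsurance.
Patient's 30% share of €8945 is €2683.50.
Patient responsibility before any cap: €275 + €2683.50 = €2958.50.
Year-to-date out-of-pocket would reach €150 + €2958.50 = €3108.50, above the €1500 maximum, so the patient pays only €1500 − €150 = €1350.
The plan picks up €9220 − €1350 = €7870.

€7870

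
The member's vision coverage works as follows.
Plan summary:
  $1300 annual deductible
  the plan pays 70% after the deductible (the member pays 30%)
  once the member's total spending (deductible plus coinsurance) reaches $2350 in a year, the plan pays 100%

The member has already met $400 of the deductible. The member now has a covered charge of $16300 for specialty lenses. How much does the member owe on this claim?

$400 of the $1300 deductible is already met, leaving $900.
After the $900 deductible portion, $16300 − $900 = $15400 is subject to coinsurance.
30% of $15400 = $4620 falls to the member.
Member responsibility before any cap: $900 + $4620 = $5520.
Year-to-date out-of-pocket would reach $400 + $5520 = $5920, above the $2350 maximum, so the member pays only $2350 − $400 = $1950.

$1950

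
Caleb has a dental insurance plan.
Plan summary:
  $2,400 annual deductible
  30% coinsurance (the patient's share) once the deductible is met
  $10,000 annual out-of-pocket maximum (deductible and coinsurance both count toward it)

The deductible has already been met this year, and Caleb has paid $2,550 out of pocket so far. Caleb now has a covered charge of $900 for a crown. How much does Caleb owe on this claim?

$270

The deductible is already satisfied, so the full bill goes to coinsurance.
Coinsurance: $900 × 30% = $270.
Cumulative spending $2,550 + $270 = $2,820 stays under the $10,000 maximum.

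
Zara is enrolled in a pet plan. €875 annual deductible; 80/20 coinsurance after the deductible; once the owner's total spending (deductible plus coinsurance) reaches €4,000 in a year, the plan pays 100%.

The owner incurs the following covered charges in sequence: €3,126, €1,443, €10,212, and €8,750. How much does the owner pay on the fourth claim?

€343.80

Claim 1 — €3,126: €875 to deductible, leaving €2,251; owner's 20% is €450.20. Owner pays €1,325.20; OOP now €1,325.20.
Claim 2 — €1,443: deductible already satisfied, so owner's share is 20% × €1,443 = €288.60. Cost to owner: €288.60. OOP to date €1,613.80.
Claim 3 — €10,212: deductible met; 20% of €10,212 = €2,042.40. Cost to owner: €2,042.40. OOP to date €3,656.20.
Claim 4 — €8,750: deductible met; 20% of €8,750 = €1,750. That would push OOP to €5,406.20, over the €4,000 cap, so owner pays €4,000 − €3,656.20 = €343.80.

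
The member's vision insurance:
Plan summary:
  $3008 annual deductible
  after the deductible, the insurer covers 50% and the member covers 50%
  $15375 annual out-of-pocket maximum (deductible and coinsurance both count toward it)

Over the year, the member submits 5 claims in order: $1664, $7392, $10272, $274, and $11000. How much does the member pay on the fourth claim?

$137

#1 ($1664): entire amount goes to the deductible. Member owes $1664 (running OOP $1664).
#2 ($7392): $1344 to deductible, leaving $6048; member's 50% is $3024. Cost to member: $4368. OOP to date $6032.
#3 ($10272): deductible met; 50% of $10272 = $5136. Member pays $5136; OOP now $11168.
#4 ($274): deductible met; 50% of $274 = $137. Cost to member: $137. OOP to date $11305.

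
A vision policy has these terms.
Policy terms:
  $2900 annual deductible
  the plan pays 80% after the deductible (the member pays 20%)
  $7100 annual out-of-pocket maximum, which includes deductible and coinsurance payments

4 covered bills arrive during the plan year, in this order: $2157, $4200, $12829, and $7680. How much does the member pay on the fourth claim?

Bill 1, $2157: fully absorbed by the deductible. Member owes $2157 (running OOP $2157).
Bill 2, $4200: $743 finishes the deductible; $3457 goes to coinsurance; 20% of $3457 = $691.40. Member pays $1434.40; OOP now $3591.40.
Bill 3, $12829: 20% coinsurance on $12829 = $2565.80. Member pays $2565.80; OOP now $6157.20.
Bill 4, $7680: deductible already satisfied, so member's share is 20% × $7680 = $1536. OOP would hit $7693.20 > $7100, so the cap limits the member to $7100 − $6157.20 = $942.80.

$942.80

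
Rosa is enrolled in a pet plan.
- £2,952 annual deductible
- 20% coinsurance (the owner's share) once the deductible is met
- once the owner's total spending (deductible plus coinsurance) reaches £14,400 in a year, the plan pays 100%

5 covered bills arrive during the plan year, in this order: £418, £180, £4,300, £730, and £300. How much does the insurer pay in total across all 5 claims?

Bill 1, £418: all of it applies to the deductible. Owner owes £418 (running OOP £418). Plan pays £418 − £418 = £0.
Bill 2, £180: all of it applies to the deductible. Owner pays £180; OOP now £598. Insurer: £180 − £180 = £0.
Bill 3, £4,300: £2,354 to deductible, leaving £1,946; coinsurance £1,946 × 20% = £389.20. Cost to owner: £2,743.20. OOP to date £3,341.20. Plan pays £4,300 − £2,743.20 = £1,556.80.
Bill 4, £730: 20% coinsurance on £730 = £146. Owner pays £146; OOP now £3,487.20. Plan pays £730 − £146 = £584.
Bill 5, £300: deductible already satisfied, so owner's share is 20% × £300 = £60. Cost to owner: £60. OOP to date £3,547.20. Plan pays £300 − £60 = £240.
Insurer total: £0 + £0 + £1,556.80 + £584 + £240 = £2,380.80.

£2,380.80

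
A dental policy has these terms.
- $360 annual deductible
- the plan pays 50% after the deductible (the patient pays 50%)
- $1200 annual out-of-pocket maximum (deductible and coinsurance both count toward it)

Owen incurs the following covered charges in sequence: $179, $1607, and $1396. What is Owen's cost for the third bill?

$127

Claim 1 — $179: fully absorbed by the deductible. Cost to patient: $179. OOP to date $179.
Claim 2 — $1607: $181 finishes the deductible; $1426 goes to coinsurance; patient's 50% is $713. Patient owes $894 (running OOP $1073).
Claim 3 — $1396: deductible already satisfied, so patient's share is 50% × $1396 = $698. OOP would hit $1771 > $1200, so the cap limits the patient to $1200 − $1073 = $127.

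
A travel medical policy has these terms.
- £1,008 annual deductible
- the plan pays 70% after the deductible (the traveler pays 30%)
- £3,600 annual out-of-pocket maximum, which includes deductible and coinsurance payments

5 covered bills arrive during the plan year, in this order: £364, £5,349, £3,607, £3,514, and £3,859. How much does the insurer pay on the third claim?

Claim 1 (£364): all of it applies to the deductible. Traveler owes £364 (running OOP £364). Insurer: £364 − £364 = £0.
Claim 2 (£5,349): £644 finishes the deductible; £4,705 goes to coinsurance; coinsurance £4,705 × 30% = £1,411.50. Cost to traveler: £2,055.50. OOP to date £2,419.50. Plan pays £5,349 − £2,055.50 = £3,293.50.
Claim 3 (£3,607): deductible already satisfied, so traveler's share is 30% × £3,607 = £1,082.10. Traveler owes £1,082.10 (running OOP £3,501.60). Insurer: £3,607 − £1,082.10 = £2,524.90.

£2,524.90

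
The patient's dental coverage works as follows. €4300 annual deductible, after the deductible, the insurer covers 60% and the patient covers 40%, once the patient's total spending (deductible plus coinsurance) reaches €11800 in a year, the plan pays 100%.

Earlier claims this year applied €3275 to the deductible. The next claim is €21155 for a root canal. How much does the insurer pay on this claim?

€3275 of the €4300 deductible is already met, leaving €1025.
That leaves €21155 − €1025 = €20130 for coinsurance.
Patient's 40% share of €20130 is €8052.
That puts the patient's cost at €1025 + €8052 = €9077 before any cap.
Adding €9077 to the €3275 already spent would give €12352, which exceeds the €11800 cap; the patient pays just €11800 − €3275 = €8525.
The insurer covers the remainder: €21155 − €8525 = €12630.

€12630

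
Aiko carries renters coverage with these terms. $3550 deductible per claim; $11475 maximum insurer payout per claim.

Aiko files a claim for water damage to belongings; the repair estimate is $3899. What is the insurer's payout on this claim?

Less the $3550 deductible: $3899 − $3550 = $349.
$349 ≤ $11475, so the limit doesn't bind; insurer pays $349.

$349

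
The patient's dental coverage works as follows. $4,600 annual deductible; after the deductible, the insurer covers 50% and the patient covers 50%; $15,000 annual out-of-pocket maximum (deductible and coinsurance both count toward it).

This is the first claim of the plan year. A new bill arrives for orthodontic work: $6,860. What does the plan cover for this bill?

Deductible not yet touched, so the first $4,600 of the bill goes to the deductible.
The remaining $2,260 (= $6,860 − $4,600) moves to coinsurance.
Coinsurance: $2,260 × 50% = $1,130.
That puts the patient's cost at $4,600 + $1,130 = $5,730 before any cap.
Total out-of-pocket so far would be $0 + $5,730 = $5,730, below the $15,000 cap — no reduction.
The plan picks up $6,860 − $5,730 = $1,130.

$1,130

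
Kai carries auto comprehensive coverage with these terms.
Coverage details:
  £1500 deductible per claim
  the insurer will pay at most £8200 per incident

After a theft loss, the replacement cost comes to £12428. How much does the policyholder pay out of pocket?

£4228

Subtract the deductible: £12428 − £1500 = £10928.
£10928 exceeds the £8200 limit, so the insurer pays the limit: £8200.
Policyholder's share is the uncovered remainder: £12428 − £8200 = £4228.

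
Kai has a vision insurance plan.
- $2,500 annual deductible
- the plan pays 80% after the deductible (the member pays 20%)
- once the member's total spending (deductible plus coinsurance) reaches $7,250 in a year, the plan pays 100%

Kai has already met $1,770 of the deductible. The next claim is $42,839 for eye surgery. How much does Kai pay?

$5,480

$1,770 of the $2,500 deductible is already met, leaving $730.
After the $730 deductible portion, $42,839 − $730 = $42,109 is subject to coinsurance.
Coinsurance: $42,109 × 20% = $8,421.80.
That puts the member's cost at $730 + $8,421.80 = $9,151.80 before any cap.
That would bring total out-of-pocket to $10,921.80, past the $7,250 cap. The member is capped at $7,250 − $1,770 = $5,480 on this claim.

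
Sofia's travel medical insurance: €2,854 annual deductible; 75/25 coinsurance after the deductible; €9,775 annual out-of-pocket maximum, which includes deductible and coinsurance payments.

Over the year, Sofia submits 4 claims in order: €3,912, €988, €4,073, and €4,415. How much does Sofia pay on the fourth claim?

Claim 1 (€3,912): €2,854 finishes the deductible; €1,058 goes to coinsurance; 25% of €1,058 = €264.50. Cost to traveler: €3,118.50. OOP to date €3,118.50.
Claim 2 (€988): deductible met; 25% of €988 = €247. Traveler owes €247 (running OOP €3,365.50).
Claim 3 (€4,073): 25% coinsurance on €4,073 = €1,018.25. Traveler pays €1,018.25; OOP now €4,383.75.
Claim 4 (€4,415): deductible met; 25% of €4,415 = €1,103.75. Cost to traveler: €1,103.75. OOP to date €5,487.50.

€1,103.75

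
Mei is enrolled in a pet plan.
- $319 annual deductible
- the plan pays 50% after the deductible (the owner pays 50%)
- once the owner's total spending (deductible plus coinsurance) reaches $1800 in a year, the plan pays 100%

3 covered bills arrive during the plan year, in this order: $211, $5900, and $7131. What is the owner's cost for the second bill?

Claim 1 — $211: entire amount goes to the deductible. Owner owes $211 (running OOP $211).
Claim 2 — $5900: $108 finishes the deductible; $5792 goes to coinsurance; owner's 50% is $2896. Deductible plus coinsurance: $108 + $2896 = $3004. OOP would hit $3215 > $1800, so the cap limits the owner to $1800 − $211 = $1589.

$1589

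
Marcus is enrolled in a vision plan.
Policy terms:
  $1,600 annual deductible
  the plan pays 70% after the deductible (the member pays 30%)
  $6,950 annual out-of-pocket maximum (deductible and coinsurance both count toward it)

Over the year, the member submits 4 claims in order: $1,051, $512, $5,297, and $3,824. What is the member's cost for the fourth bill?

$1,147.20

#1 ($1,051): all of it applies to the deductible. Member owes $1,051 (running OOP $1,051).
#2 ($512): all of it applies to the deductible. Cost to member: $512. OOP to date $1,563.
#3 ($5,297): deductible takes $37, $5,260 remains; coinsurance $5,260 × 30% = $1,578. Member owes $1,615 (running OOP $3,178).
#4 ($3,824): deductible already satisfied, so member's share is 30% × $3,824 = $1,147.20. Member owes $1,147.20 (running OOP $4,325.20).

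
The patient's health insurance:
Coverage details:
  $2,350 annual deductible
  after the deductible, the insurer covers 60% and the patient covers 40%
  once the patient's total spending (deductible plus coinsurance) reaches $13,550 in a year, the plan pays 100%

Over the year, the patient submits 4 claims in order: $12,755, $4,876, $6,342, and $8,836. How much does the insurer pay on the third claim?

#1 ($12,755): $2,350 finishes the deductible; $10,405 goes to coinsurance; patient's 40% is $4,162. Patient owes $6,512 (running OOP $6,512). Plan pays $12,755 − $6,512 = $6,243.
#2 ($4,876): deductible already satisfied, so patient's share is 40% × $4,876 = $1,950.40. Cost to patient: $1,950.40. OOP to date $8,462.40. Insurer: $4,876 − $1,950.40 = $2,925.60.
#3 ($6,342): deductible met; 40% of $6,342 = $2,536.80. Patient pays $2,536.80; OOP now $10,999.20. Insurer: $6,342 − $2,536.80 = $3,805.20.

$3,805.20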